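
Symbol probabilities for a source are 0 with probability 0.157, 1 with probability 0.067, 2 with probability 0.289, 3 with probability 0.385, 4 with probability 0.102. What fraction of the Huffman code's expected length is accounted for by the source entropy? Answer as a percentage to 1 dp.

Entropy H = −Σ p log₂ p ≈ 2.0643 bits.
Huffman merges: 67/1000+51/500→169/1000; 157/1000+169/1000→163/500; 289/1000+163/500→123/200; 77/200+123/200→1. L = 211/100 ≈ 2.1100.
Efficiency = H/L = 2.0643/2.1100 = 97.8%.

97.8%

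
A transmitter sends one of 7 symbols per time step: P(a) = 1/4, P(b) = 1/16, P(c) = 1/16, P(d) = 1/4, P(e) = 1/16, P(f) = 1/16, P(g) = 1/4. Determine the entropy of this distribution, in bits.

2.5 bits

Each probability is a power of 1/2, so log₂(1/p) is an integer.
H = Σ p·log₂(1/p) = 1/4·2 + 1/16·4 + 1/16·4 + 1/4·2 + 1/16·4 + 1/16·4 + 1/4·2 = 2.5 bits.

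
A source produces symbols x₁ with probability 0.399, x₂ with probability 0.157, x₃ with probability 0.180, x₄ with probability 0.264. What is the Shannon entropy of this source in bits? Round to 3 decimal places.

H = −Σ pᵢ log₂ pᵢ.
−0.399·log₂(0.399) = 0.5289
−0.157·log₂(0.157) = 0.4194
−0.180·log₂(0.180) = 0.4453
−0.264·log₂(0.264) = 0.5072
Sum ≈ 1.9008 → 1.901 bits.

1.901 bits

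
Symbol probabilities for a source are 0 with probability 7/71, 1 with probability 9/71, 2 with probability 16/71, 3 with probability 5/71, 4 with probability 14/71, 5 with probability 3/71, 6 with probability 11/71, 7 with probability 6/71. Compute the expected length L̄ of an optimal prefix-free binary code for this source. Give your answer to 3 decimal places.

2.873 bits/symbol

Repeatedly combine the two least-probable nodes; the expected code length is the sum of the merged weights.
merge 3/71 + 5/71 → 8/71
merge 6/71 + 7/71 → 13/71
merge 8/71 + 9/71 → 17/71
merge 11/71 + 13/71 → 24/71
merge 14/71 + 16/71 → 30/71
merge 17/71 + 24/71 → 41/71
merge 30/71 + 41/71 → 1
L = 8/71 + 13/71 + 17/71 + 24/71 + 30/71 + 41/71 + 1 = 204/71 ≈ 2.873 bits/symbol.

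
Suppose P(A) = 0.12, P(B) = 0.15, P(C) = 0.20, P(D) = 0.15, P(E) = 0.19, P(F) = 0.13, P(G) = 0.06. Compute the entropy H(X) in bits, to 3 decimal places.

2.734 bits

H = −Σ pᵢ log₂ pᵢ.
−0.12·log₂(0.12) = 0.3671
−0.15·log₂(0.15) = 0.4105
−0.20·log₂(0.20) = 0.4644
−0.15·log₂(0.15) = 0.4105
−0.19·log₂(0.19) = 0.4552
−0.13·log₂(0.13) = 0.3826
−0.06·log₂(0.06) = 0.2435
Sum ≈ 2.7339 → 2.734 bits.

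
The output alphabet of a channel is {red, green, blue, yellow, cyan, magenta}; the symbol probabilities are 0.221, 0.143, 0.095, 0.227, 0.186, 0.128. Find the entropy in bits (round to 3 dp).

2.522 bits

H = −Σ pᵢ log₂ pᵢ.
−0.221·log₂(0.221) = 0.4813
−0.143·log₂(0.143) = 0.4012
−0.095·log₂(0.095) = 0.3226
−0.227·log₂(0.227) = 0.4856
−0.186·log₂(0.186) = 0.4514
−0.128·log₂(0.128) = 0.3796
Sum ≈ 2.5217 → 2.522 bits.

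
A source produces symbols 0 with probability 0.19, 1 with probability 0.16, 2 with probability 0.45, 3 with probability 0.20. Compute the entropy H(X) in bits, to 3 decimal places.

H = −Σ pᵢ log₂ pᵢ.
−0.19·log₂(0.19) = 0.4552
−0.16·log₂(0.16) = 0.4230
−0.45·log₂(0.45) = 0.5184
−0.20·log₂(0.20) = 0.4644
Sum ≈ 1.8610 → 1.861 bits.

1.861 bits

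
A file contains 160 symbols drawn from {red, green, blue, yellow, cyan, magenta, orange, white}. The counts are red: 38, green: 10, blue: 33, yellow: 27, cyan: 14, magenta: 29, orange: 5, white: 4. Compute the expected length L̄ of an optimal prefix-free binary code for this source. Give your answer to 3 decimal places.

Probabilities are the counts divided by 160.
Repeatedly combine the two least-probable nodes; the expected code length is the sum of the merged weights.
merge 1/40 + 1/32 → 9/160
merge 9/160 + 1/16 → 19/160
merge 7/80 + 19/160 → 33/160
merge 27/160 + 29/160 → 7/20
merge 33/160 + 33/160 → 33/80
merge 19/80 + 7/20 → 47/80
merge 33/80 + 47/80 → 1
L = 9/160 + 19/160 + 33/160 + 7/20 + 33/80 + 47/80 + 1 = 437/160 ≈ 2.731 bits/symbol.

2.731 bits/symbol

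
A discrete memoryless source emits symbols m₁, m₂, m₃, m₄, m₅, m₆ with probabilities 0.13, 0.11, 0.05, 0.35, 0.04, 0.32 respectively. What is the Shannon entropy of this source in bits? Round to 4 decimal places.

2.1909 bits

H = −Σ pᵢ log₂ pᵢ.
−0.13·log₂(0.13) = 0.3826
−0.11·log₂(0.11) = 0.3503
−0.05·log₂(0.05) = 0.2161
−0.35·log₂(0.35) = 0.5301
−0.04·log₂(0.04) = 0.1858
−0.32·log₂(0.32) = 0.5260
Sum ≈ 2.1909 → 2.1909 bits.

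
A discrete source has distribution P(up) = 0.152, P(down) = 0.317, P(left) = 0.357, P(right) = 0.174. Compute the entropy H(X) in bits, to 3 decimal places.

1.908 bits

H = −Σ pᵢ log₂ pᵢ.
−0.152·log₂(0.152) = 0.4131
−0.317·log₂(0.317) = 0.5254
−0.357·log₂(0.357) = 0.5305
−0.174·log₂(0.174) = 0.4390
Sum ≈ 1.9080 → 1.908 bits.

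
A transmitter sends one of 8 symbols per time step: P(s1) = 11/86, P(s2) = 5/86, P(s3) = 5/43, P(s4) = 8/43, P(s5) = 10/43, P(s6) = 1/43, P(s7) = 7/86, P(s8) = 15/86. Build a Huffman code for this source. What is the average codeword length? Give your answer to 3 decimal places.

2.826 bits/symbol

Repeatedly combine the two least-probable nodes; the expected code length is the sum of the merged weights.
merge 1/43 + 5/86 → 7/86
merge 7/86 + 7/86 → 7/43
merge 5/43 + 11/86 → 21/86
merge 7/43 + 15/86 → 29/86
merge 8/43 + 10/43 → 18/43
merge 21/86 + 29/86 → 25/43
merge 18/43 + 25/43 → 1
L = 7/86 + 7/43 + 21/86 + 29/86 + 18/43 + 25/43 + 1 = 243/86 ≈ 2.826 bits/symbol.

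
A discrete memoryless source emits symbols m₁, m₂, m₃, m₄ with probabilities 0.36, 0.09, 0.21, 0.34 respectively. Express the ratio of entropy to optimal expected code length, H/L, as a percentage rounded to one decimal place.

Entropy H = −Σ p log₂ p ≈ 1.8453 bits.
Huffman merges: 9/100+21/100→3/10; 3/10+17/50→16/25; 9/25+16/25→1. L = 97/50 ≈ 1.9400.
Efficiency = H/L = 1.8453/1.9400 = 95.1%.

95.1%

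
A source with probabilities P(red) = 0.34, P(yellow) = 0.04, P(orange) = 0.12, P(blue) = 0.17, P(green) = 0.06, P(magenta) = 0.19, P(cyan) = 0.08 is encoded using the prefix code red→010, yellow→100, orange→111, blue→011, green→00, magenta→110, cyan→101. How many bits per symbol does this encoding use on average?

L̄ = Σ pᵢ·ℓᵢ = 0.34·3 + 0.04·3 + 0.12·3 + 0.17·3 + 0.06·2 + 0.19·3 + 0.08·3 = 2.94 bits/symbol.

2.94 bits/symbol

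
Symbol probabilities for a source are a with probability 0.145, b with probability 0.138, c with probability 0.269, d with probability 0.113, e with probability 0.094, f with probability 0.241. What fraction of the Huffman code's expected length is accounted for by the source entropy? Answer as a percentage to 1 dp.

99.5%

Entropy H = −Σ p log₂ p ≈ 2.4787 bits.
Huffman merges: 47/500+113/1000→207/1000; 69/500+29/200→283/1000; 207/1000+241/1000→56/125; 269/1000+283/1000→69/125; 56/125+69/125→1. L = 249/100 ≈ 2.4900.
Efficiency = H/L = 2.4787/2.4900 = 99.5%.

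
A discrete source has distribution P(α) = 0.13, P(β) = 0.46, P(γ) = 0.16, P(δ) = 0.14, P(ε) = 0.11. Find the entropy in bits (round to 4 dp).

H = −Σ pᵢ log₂ pᵢ.
−0.13·log₂(0.13) = 0.3826
−0.46·log₂(0.46) = 0.5153
−0.16·log₂(0.16) = 0.4230
−0.14·log₂(0.14) = 0.3971
−0.11·log₂(0.11) = 0.3503
Sum ≈ 2.0684 → 2.0684 bits.

2.0684 bits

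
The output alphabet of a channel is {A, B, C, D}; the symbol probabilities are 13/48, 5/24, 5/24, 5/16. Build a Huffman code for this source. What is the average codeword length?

2 bits/symbol

Repeatedly combine the two least-probable nodes; the expected code length is the sum of the merged weights.
merge 5/24 + 5/24 → 5/12
merge 13/48 + 5/16 → 7/12
merge 5/12 + 7/12 → 1
L = 5/12 + 7/12 + 1 = 2 bits/symbol.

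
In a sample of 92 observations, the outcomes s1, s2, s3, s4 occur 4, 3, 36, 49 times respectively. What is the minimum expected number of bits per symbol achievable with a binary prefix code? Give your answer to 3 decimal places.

Probabilities are the counts divided by 92.
Repeatedly combine the two least-probable nodes; the expected code length is the sum of the merged weights.
merge 3/92 + 1/23 → 7/92
merge 7/92 + 9/23 → 43/92
merge 43/92 + 49/92 → 1
L = 7/92 + 43/92 + 1 = 71/46 ≈ 1.543 bits/symbol.

1.543 bits/symbol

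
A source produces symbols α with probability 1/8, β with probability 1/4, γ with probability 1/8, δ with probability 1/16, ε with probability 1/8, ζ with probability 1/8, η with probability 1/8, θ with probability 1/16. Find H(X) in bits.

2.875 bits

Each probability is a power of 1/2, so log₂(1/p) is an integer.
H = Σ p·log₂(1/p) = 1/8·3 + 1/4·2 + 1/8·3 + 1/16·4 + 1/8·3 + 1/8·3 + 1/8·3 + 1/16·4 = 2.875 bits.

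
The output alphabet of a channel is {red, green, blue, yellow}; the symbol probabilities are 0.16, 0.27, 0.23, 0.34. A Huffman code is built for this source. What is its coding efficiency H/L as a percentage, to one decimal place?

Entropy H = −Σ p log₂ p ≈ 1.9499 bits.
Huffman merges: 4/25+23/100→39/100; 27/100+17/50→61/100; 39/100+61/100→1. L = 2 ≈ 2.0000.
Efficiency = H/L = 1.9499/2.0000 = 97.5%.

97.5%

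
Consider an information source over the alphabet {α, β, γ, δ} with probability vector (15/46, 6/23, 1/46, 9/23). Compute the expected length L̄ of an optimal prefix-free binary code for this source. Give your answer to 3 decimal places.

Repeatedly combine the two least-probable nodes; the expected code length is the sum of the merged weights.
merge 1/46 + 6/23 → 13/46
merge 13/46 + 15/46 → 14/23
merge 9/23 + 14/23 → 1
L = 13/46 + 14/23 + 1 = 87/46 ≈ 1.891 bits/symbol.

1.891 bits/symbol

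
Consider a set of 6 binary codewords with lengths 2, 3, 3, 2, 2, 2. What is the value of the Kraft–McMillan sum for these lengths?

With common denominator 2^3 = 8: Σ 2^(−ℓᵢ) = 2/8 + 1/8 + 1/8 + 2/8 + 2/8 + 2/8 = 10/8 = 1.25.

1.25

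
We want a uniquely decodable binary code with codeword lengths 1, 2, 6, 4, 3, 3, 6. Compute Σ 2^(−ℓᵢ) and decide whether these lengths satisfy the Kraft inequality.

With common denominator 2^6 = 64: Σ 2^(−ℓᵢ) = 32/64 + 16/64 + 1/64 + 4/64 + 8/64 + 8/64 + 1/64 = 70/64 = 1.09375.
Kraft's inequality requires Σ ≤ 1; here Σ = 1.09375 > 1, so no such prefix code exists.

1.09375; no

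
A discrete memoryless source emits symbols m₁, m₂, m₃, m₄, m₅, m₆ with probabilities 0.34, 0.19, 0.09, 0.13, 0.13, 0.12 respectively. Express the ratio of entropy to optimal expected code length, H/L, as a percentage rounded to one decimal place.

Entropy H = −Σ p log₂ p ≈ 2.4294 bits.
Huffman merges: 9/100+3/25→21/100; 13/100+13/100→13/50; 19/100+21/100→2/5; 13/50+17/50→3/5; 2/5+3/5→1. L = 247/100 ≈ 2.4700.
Efficiency = H/L = 2.4294/2.4700 = 98.4%.

98.4%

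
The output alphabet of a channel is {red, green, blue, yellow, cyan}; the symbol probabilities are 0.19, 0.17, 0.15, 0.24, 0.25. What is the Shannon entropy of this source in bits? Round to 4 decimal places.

2.2945 bits

H = −Σ pᵢ log₂ pᵢ.
−0.19·log₂(0.19) = 0.4552
−0.17·log₂(0.17) = 0.4346
−0.15·log₂(0.15) = 0.4105
−0.24·log₂(0.24) = 0.4941
−0.25·log₂(0.25) = 0.5000
Sum ≈ 2.2945 → 2.2945 bits.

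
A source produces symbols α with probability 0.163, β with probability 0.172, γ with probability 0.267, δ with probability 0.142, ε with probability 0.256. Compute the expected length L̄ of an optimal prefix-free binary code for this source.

2.305 bits/symbol

Repeatedly combine the two least-probable nodes; the expected code length is the sum of the merged weights.
merge 71/500 + 163/1000 → 61/200
merge 43/250 + 32/125 → 107/250
merge 267/1000 + 61/200 → 143/250
merge 107/250 + 143/250 → 1
L = 61/200 + 107/250 + 143/250 + 1 = 461/200 = 2.305 bits/symbol.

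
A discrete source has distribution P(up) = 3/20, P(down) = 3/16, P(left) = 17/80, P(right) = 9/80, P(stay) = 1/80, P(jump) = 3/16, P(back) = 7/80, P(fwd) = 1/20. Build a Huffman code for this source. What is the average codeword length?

2.8125 bits/symbol

Repeatedly combine the two least-probable nodes; the expected code length is the sum of the merged weights.
merge 1/80 + 1/20 → 1/16
merge 1/16 + 7/80 → 3/20
merge 9/80 + 3/20 → 21/80
merge 3/20 + 3/16 → 27/80
merge 3/16 + 17/80 → 2/5
merge 21/80 + 27/80 → 3/5
merge 2/5 + 3/5 → 1
L = 1/16 + 3/20 + 21/80 + 27/80 + 2/5 + 3/5 + 1 = 45/16 = 2.8125 bits/symbol.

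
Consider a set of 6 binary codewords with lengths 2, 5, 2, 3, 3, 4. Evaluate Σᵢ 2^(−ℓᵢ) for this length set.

0.84375

With common denominator 2^5 = 32: Σ 2^(−ℓᵢ) = 8/32 + 1/32 + 8/32 + 4/32 + 4/32 + 2/32 = 27/32 = 0.84375.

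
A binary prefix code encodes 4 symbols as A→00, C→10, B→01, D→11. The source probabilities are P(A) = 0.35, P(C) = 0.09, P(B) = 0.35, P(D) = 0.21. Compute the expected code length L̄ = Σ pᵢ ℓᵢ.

2 bits/symbol

L̄ = Σ pᵢ·ℓᵢ = 0.35·2 + 0.09·2 + 0.35·2 + 0.21·2 = 2 bits/symbol.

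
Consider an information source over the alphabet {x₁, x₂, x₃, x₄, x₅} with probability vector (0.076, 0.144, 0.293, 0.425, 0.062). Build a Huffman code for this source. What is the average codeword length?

Repeatedly combine the two least-probable nodes; the expected code length is the sum of the merged weights.
merge 31/500 + 19/250 → 69/500
merge 69/500 + 18/125 → 141/500
merge 141/500 + 293/1000 → 23/40
merge 17/40 + 23/40 → 1
L = 69/500 + 141/500 + 23/40 + 1 = 399/200 = 1.995 bits/symbol.

1.995 bits/symbol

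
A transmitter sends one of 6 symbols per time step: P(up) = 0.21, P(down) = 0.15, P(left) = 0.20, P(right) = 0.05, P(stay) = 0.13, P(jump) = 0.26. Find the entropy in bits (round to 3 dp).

H = −Σ pᵢ log₂ pᵢ.
−0.21·log₂(0.21) = 0.4728
−0.15·log₂(0.15) = 0.4105
−0.20·log₂(0.20) = 0.4644
−0.05·log₂(0.05) = 0.2161
−0.13·log₂(0.13) = 0.3826
−0.26·log₂(0.26) = 0.5053
Sum ≈ 2.4518 → 2.452 bits.

2.452 bits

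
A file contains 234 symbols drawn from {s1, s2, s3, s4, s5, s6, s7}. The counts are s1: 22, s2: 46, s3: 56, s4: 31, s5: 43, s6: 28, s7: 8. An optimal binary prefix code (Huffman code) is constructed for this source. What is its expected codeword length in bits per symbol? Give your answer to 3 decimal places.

2.692 bits/symbol

Probabilities are the counts divided by 234.
Repeatedly combine the two least-probable nodes; the expected code length is the sum of the merged weights.
merge 4/117 + 11/117 → 5/39
merge 14/117 + 5/39 → 29/117
merge 31/234 + 43/234 → 37/117
merge 23/117 + 28/117 → 17/39
merge 29/117 + 37/117 → 22/39
merge 17/39 + 22/39 → 1
L = 5/39 + 29/117 + 37/117 + 17/39 + 22/39 + 1 = 35/13 ≈ 2.692 bits/symbol.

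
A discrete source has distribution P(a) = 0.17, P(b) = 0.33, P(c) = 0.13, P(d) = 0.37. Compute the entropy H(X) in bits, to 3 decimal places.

1.876 bits

H = −Σ pᵢ log₂ pᵢ.
−0.17·log₂(0.17) = 0.4346
−0.33·log₂(0.33) = 0.5278
−0.13·log₂(0.13) = 0.3826
−0.37·log₂(0.37) = 0.5307
Sum ≈ 1.8758 → 1.876 bits.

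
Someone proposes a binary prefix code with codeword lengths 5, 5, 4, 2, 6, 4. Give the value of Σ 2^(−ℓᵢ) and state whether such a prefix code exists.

0.453125; yes

With common denominator 2^6 = 64: Σ 2^(−ℓᵢ) = 2/64 + 2/64 + 4/64 + 16/64 + 1/64 + 4/64 = 29/64 = 0.453125.
Kraft's inequality requires Σ ≤ 1; here Σ = 0.453125 ≤ 1, so such a prefix code exists.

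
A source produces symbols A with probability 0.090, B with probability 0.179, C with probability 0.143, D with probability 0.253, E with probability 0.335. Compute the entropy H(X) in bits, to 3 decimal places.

H = −Σ pᵢ log₂ pᵢ.
−0.090·log₂(0.090) = 0.3127
−0.179·log₂(0.179) = 0.4443
−0.143·log₂(0.143) = 0.4012
−0.253·log₂(0.253) = 0.5016
−0.335·log₂(0.335) = 0.5286
Sum ≈ 2.1884 → 2.188 bits.

2.188 bits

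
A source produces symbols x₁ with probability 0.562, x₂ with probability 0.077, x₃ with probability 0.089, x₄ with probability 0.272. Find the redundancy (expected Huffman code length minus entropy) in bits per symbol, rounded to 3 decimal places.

0.030 bits

Entropy H = −Σ p log₂ p ≈ 1.5736 bits.
Huffman merges: 77/1000+89/1000→83/500; 83/500+34/125→219/500; 219/500+281/500→1. L = 401/250 ≈ 1.6040.
L − H = 1.6040 − 1.5736 = 0.030 bits.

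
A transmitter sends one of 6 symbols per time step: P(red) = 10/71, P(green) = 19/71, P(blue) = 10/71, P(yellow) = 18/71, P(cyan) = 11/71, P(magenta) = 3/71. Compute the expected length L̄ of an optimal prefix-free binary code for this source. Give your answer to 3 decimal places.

Repeatedly combine the two least-probable nodes; the expected code length is the sum of the merged weights.
merge 3/71 + 10/71 → 13/71
merge 10/71 + 11/71 → 21/71
merge 13/71 + 18/71 → 31/71
merge 19/71 + 21/71 → 40/71
merge 31/71 + 40/71 → 1
L = 13/71 + 21/71 + 31/71 + 40/71 + 1 = 176/71 ≈ 2.479 bits/symbol.

2.479 bits/symbol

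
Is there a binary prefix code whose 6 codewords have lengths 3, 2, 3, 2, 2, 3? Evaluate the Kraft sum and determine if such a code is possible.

1.125; no

With common denominator 2^3 = 8: Σ 2^(−ℓᵢ) = 1/8 + 2/8 + 1/8 + 2/8 + 2/8 + 1/8 = 9/8 = 1.125.
Kraft's inequality requires Σ ≤ 1; here Σ = 1.125 > 1, so no such prefix code exists.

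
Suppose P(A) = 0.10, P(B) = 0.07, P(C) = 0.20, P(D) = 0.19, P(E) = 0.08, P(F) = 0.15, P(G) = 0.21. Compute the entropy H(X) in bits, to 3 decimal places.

H = −Σ pᵢ log₂ pᵢ.
−0.10·log₂(0.10) = 0.3322
−0.07·log₂(0.07) = 0.2686
−0.20·log₂(0.20) = 0.4644
−0.19·log₂(0.19) = 0.4552
−0.08·log₂(0.08) = 0.2915
−0.15·log₂(0.15) = 0.4105
−0.21·log₂(0.21) = 0.4728
Sum ≈ 2.6952 → 2.695 bits.

2.695 bits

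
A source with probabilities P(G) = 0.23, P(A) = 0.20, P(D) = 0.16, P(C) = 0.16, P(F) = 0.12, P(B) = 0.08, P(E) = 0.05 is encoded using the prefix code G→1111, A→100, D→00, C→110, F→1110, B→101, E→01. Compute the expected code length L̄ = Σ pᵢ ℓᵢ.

3.14 bits/symbol

L̄ = Σ pᵢ·ℓᵢ = 0.23·4 + 0.20·3 + 0.16·2 + 0.16·3 + 0.12·4 + 0.08·3 + 0.05·2 = 3.14 bits/symbol.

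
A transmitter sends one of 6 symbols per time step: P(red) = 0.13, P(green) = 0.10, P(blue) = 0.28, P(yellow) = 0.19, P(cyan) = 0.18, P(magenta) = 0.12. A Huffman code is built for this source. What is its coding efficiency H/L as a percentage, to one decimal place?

Entropy H = −Σ p log₂ p ≈ 2.4967 bits.
Huffman merges: 1/10+3/25→11/50; 13/100+9/50→31/100; 19/100+11/50→41/100; 7/25+31/100→59/100; 41/100+59/100→1. L = 253/100 ≈ 2.5300.
Efficiency = H/L = 2.4967/2.5300 = 98.7%.

98.7%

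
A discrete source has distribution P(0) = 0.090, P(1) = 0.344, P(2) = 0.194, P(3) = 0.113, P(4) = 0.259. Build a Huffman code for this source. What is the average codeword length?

2.203 bits/symbol

Repeatedly combine the two least-probable nodes; the expected code length is the sum of the merged weights.
merge 9/100 + 113/1000 → 203/1000
merge 97/500 + 203/1000 → 397/1000
merge 259/1000 + 43/125 → 603/1000
merge 397/1000 + 603/1000 → 1
L = 203/1000 + 397/1000 + 603/1000 + 1 = 2203/1000 = 2.203 bits/symbol.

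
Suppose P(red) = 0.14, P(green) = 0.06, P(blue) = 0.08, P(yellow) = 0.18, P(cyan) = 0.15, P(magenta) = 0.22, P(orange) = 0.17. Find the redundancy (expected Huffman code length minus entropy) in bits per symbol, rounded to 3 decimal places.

0.037 bits

Entropy H = −Σ p log₂ p ≈ 2.7032 bits.
Huffman merges: 3/50+2/25→7/50; 7/50+7/50→7/25; 3/20+17/100→8/25; 9/50+11/50→2/5; 7/25+8/25→3/5; 2/5+3/5→1. L = 137/50 ≈ 2.7400.
L − H = 2.7400 − 2.7032 = 0.037 bits.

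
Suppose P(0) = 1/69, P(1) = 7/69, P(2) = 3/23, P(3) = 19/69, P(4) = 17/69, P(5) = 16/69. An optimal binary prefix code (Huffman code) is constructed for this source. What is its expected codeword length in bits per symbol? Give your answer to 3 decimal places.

Repeatedly combine the two least-probable nodes; the expected code length is the sum of the merged weights.
merge 1/69 + 7/69 → 8/69
merge 8/69 + 3/23 → 17/69
merge 16/69 + 17/69 → 11/23
merge 17/69 + 19/69 → 12/23
merge 11/23 + 12/23 → 1
L = 8/69 + 17/69 + 11/23 + 12/23 + 1 = 163/69 ≈ 2.362 bits/symbol.

2.362 bits/symbol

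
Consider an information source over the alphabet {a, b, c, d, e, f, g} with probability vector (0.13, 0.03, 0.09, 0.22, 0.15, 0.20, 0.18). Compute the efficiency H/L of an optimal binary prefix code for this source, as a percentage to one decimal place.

98.1%

Entropy H = −Σ p log₂ p ≈ 2.6479 bits.
Huffman merges: 3/100+9/100→3/25; 3/25+13/100→1/4; 3/20+9/50→33/100; 1/5+11/50→21/50; 1/4+33/100→29/50; 21/50+29/50→1. L = 27/10 ≈ 2.7000.
Efficiency = H/L = 2.6479/2.7000 = 98.1%.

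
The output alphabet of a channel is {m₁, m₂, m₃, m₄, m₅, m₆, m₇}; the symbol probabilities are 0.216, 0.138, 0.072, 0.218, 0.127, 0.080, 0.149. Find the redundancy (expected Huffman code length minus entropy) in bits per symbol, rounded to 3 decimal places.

0.015 bits

Entropy H = −Σ p log₂ p ≈ 2.7031 bits.
Huffman merges: 9/125+2/25→19/125; 127/1000+69/500→53/200; 149/1000+19/125→301/1000; 27/125+109/500→217/500; 53/200+301/1000→283/500; 217/500+283/500→1. L = 1359/500 ≈ 2.7180.
L − H = 2.7180 − 2.7031 = 0.015 bits.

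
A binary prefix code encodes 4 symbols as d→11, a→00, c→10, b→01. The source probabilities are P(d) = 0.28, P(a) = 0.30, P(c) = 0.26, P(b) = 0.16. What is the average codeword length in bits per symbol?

2 bits/symbol

L̄ = Σ pᵢ·ℓᵢ = 0.28·2 + 0.30·2 + 0.26·2 + 0.16·2 = 2 bits/symbol.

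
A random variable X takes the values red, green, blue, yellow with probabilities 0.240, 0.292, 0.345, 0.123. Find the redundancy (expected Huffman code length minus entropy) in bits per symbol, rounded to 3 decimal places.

Entropy H = −Σ p log₂ p ≈ 1.9143 bits.
Huffman merges: 123/1000+6/25→363/1000; 73/250+69/200→637/1000; 363/1000+637/1000→1. L = 2 ≈ 2.0000.
L − H = 2.0000 − 1.9143 = 0.086 bits.

0.086 bits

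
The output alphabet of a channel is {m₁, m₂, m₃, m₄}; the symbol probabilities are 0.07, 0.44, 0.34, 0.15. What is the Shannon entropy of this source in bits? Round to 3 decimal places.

1.729 bits

H = −Σ pᵢ log₂ pᵢ.
−0.07·log₂(0.07) = 0.2686
−0.44·log₂(0.44) = 0.5211
−0.34·log₂(0.34) = 0.5292
−0.15·log₂(0.15) = 0.4105
Sum ≈ 1.7294 → 1.729 bits.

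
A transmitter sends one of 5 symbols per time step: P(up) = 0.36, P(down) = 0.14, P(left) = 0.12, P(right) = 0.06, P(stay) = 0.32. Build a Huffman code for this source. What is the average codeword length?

2.14 bits/symbol

Repeatedly combine the two least-probable nodes; the expected code length is the sum of the merged weights.
merge 3/50 + 3/25 → 9/50
merge 7/50 + 9/50 → 8/25
merge 8/25 + 8/25 → 16/25
merge 9/25 + 16/25 → 1
L = 9/50 + 8/25 + 16/25 + 1 = 107/50 = 2.14 bits/symbol.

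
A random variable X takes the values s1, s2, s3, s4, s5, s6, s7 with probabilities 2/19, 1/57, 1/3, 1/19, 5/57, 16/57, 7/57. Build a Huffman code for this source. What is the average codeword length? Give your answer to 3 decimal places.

Repeatedly combine the two least-probable nodes; the expected code length is the sum of the merged weights.
merge 1/57 + 1/19 → 4/57
merge 4/57 + 5/57 → 3/19
merge 2/19 + 7/57 → 13/57
merge 3/19 + 13/57 → 22/57
merge 16/57 + 1/3 → 35/57
merge 22/57 + 35/57 → 1
L = 4/57 + 3/19 + 13/57 + 22/57 + 35/57 + 1 = 140/57 ≈ 2.456 bits/symbol.

2.456 bits/symbol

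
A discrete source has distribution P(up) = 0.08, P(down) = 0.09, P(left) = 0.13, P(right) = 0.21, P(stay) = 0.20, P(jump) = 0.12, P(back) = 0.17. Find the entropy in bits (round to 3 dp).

2.726 bits

H = −Σ pᵢ log₂ pᵢ.
−0.08·log₂(0.08) = 0.2915
−0.09·log₂(0.09) = 0.3127
−0.13·log₂(0.13) = 0.3826
−0.21·log₂(0.21) = 0.4728
−0.20·log₂(0.20) = 0.4644
−0.12·log₂(0.12) = 0.3671
−0.17·log₂(0.17) = 0.4346
Sum ≈ 2.7257 → 2.726 bits.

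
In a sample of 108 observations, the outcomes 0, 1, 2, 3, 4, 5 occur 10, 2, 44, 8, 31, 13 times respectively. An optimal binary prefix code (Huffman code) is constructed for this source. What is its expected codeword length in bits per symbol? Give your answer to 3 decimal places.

Probabilities are the counts divided by 108.
Repeatedly combine the two least-probable nodes; the expected code length is the sum of the merged weights.
merge 1/54 + 2/27 → 5/54
merge 5/54 + 5/54 → 5/27
merge 13/108 + 5/27 → 11/36
merge 31/108 + 11/36 → 16/27
merge 11/27 + 16/27 → 1
L = 5/54 + 5/27 + 11/36 + 16/27 + 1 = 235/108 ≈ 2.176 bits/symbol.

2.176 bits/symbol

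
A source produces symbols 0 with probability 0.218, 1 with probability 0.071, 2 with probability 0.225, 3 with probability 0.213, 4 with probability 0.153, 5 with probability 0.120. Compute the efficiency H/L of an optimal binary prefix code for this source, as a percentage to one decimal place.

Entropy H = −Σ p log₂ p ≈ 2.4909 bits.
Huffman merges: 71/1000+3/25→191/1000; 153/1000+191/1000→43/125; 213/1000+109/500→431/1000; 9/40+43/125→569/1000; 431/1000+569/1000→1. L = 507/200 ≈ 2.5350.
Efficiency = H/L = 2.4909/2.5350 = 98.3%.

98.3%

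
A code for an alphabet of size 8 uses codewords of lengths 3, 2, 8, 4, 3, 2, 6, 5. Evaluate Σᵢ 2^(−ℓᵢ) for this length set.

0.86328125

With common denominator 2^8 = 256: Σ 2^(−ℓᵢ) = 32/256 + 64/256 + 1/256 + 16/256 + 32/256 + 64/256 + 4/256 + 8/256 = 221/256 = 0.86328125.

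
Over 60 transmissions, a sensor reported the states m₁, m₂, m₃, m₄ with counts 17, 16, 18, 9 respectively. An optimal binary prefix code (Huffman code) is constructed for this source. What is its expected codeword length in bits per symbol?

2 bits/symbol

Probabilities are the counts divided by 60.
Repeatedly combine the two least-probable nodes; the expected code length is the sum of the merged weights.
merge 3/20 + 4/15 → 5/12
merge 17/60 + 3/10 → 7/12
merge 5/12 + 7/12 → 1
L = 5/12 + 7/12 + 1 = 2 bits/symbol.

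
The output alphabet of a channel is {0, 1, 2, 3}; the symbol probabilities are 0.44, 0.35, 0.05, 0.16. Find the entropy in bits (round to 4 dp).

1.6904 bits

H = −Σ pᵢ log₂ pᵢ.
−0.44·log₂(0.44) = 0.5211
−0.35·log₂(0.35) = 0.5301
−0.05·log₂(0.05) = 0.2161
−0.16·log₂(0.16) = 0.4230
Sum ≈ 1.6904 → 1.6904 bits.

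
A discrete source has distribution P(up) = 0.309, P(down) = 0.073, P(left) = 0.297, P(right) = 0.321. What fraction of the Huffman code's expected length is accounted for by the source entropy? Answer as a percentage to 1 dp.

Entropy H = −Σ p log₂ p ≈ 1.8456 bits.
Huffman merges: 73/1000+297/1000→37/100; 309/1000+321/1000→63/100; 37/100+63/100→1. L = 2 ≈ 2.0000.
Efficiency = H/L = 1.8456/2.0000 = 92.3%.

92.3%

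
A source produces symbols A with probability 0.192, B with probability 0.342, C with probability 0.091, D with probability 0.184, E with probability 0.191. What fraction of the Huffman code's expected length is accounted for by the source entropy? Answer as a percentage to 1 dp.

97.0%

Entropy H = −Σ p log₂ p ≈ 2.2067 bits.
Huffman merges: 91/1000+23/125→11/40; 191/1000+24/125→383/1000; 11/40+171/500→617/1000; 383/1000+617/1000→1. L = 91/40 ≈ 2.2750.
Efficiency = H/L = 2.2067/2.2750 = 97.0%.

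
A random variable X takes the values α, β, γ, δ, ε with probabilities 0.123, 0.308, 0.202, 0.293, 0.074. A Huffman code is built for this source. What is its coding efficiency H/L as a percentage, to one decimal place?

98.2%

Entropy H = −Σ p log₂ p ≈ 2.1582 bits.
Huffman merges: 37/500+123/1000→197/1000; 197/1000+101/500→399/1000; 293/1000+77/250→601/1000; 399/1000+601/1000→1. L = 2197/1000 ≈ 2.1970.
Efficiency = H/L = 2.1582/2.1970 = 98.2%.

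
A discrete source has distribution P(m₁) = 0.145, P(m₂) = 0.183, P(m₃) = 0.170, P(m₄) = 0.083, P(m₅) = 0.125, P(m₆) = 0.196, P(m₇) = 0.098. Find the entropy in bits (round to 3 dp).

2.749 bits

H = −Σ pᵢ log₂ pᵢ.
−0.145·log₂(0.145) = 0.4040
−0.183·log₂(0.183) = 0.4484
−0.170·log₂(0.170) = 0.4346
−0.083·log₂(0.083) = 0.2980
−0.125·log₂(0.125) = 0.3750
−0.196·log₂(0.196) = 0.4608
−0.098·log₂(0.098) = 0.3284
Sum ≈ 2.7492 → 2.749 bits.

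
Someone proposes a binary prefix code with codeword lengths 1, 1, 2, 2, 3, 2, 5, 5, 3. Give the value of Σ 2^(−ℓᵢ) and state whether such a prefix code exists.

2.0625; no

With common denominator 2^5 = 32: Σ 2^(−ℓᵢ) = 16/32 + 16/32 + 8/32 + 8/32 + 4/32 + 8/32 + 1/32 + 1/32 + 4/32 = 66/32 = 2.0625.
Kraft's inequality requires Σ ≤ 1; here Σ = 2.0625 > 1, so no such prefix code exists.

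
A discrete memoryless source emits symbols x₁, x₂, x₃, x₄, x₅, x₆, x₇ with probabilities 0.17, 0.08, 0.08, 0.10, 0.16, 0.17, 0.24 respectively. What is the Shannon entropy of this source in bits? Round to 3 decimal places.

2.702 bits

H = −Σ pᵢ log₂ pᵢ.
−0.17·log₂(0.17) = 0.4346
−0.08·log₂(0.08) = 0.2915
−0.08·log₂(0.08) = 0.2915
−0.10·log₂(0.10) = 0.3322
−0.16·log₂(0.16) = 0.4230
−0.17·log₂(0.17) = 0.4346
−0.24·log₂(0.24) = 0.4941
Sum ≈ 2.7015 → 2.702 bits.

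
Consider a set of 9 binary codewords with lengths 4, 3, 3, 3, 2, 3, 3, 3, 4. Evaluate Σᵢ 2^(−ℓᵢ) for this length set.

1.125

With common denominator 2^4 = 16: Σ 2^(−ℓᵢ) = 1/16 + 2/16 + 2/16 + 2/16 + 4/16 + 2/16 + 2/16 + 2/16 + 1/16 = 18/16 = 1.125.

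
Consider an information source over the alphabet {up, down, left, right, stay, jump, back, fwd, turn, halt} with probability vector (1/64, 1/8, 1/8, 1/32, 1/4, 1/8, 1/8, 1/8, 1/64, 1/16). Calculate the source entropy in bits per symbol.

Each probability is a power of 1/2, so log₂(1/p) is an integer.
H = Σ p·log₂(1/p) = 1/64·6 + 1/8·3 + 1/8·3 + 1/32·5 + 1/4·2 + 1/8·3 + 1/8·3 + 1/8·3 + 1/64·6 + 1/16·4 = 2.96875 bits.

2.96875 bits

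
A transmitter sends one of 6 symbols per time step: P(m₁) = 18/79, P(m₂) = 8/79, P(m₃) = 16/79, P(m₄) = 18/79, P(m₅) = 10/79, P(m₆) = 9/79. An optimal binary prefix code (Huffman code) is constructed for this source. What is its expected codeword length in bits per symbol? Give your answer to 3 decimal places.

Repeatedly combine the two least-probable nodes; the expected code length is the sum of the merged weights.
merge 8/79 + 9/79 → 17/79
merge 10/79 + 16/79 → 26/79
merge 17/79 + 18/79 → 35/79
merge 18/79 + 26/79 → 44/79
merge 35/79 + 44/79 → 1
L = 17/79 + 26/79 + 35/79 + 44/79 + 1 = 201/79 ≈ 2.544 bits/symbol.

2.544 bits/symbol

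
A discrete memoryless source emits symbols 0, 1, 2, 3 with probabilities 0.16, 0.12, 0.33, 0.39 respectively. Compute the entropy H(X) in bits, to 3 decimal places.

1.848 bits

H = −Σ pᵢ log₂ pᵢ.
−0.16·log₂(0.16) = 0.4230
−0.12·log₂(0.12) = 0.3671
−0.33·log₂(0.33) = 0.5278
−0.39·log₂(0.39) = 0.5298
Sum ≈ 1.8477 → 1.848 bits.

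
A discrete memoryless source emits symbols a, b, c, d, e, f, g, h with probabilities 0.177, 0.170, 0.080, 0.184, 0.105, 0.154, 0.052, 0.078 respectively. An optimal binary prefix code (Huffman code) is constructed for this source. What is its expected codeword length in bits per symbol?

2.946 bits/symbol

Repeatedly combine the two least-probable nodes; the expected code length is the sum of the merged weights.
merge 13/250 + 39/500 → 13/100
merge 2/25 + 21/200 → 37/200
merge 13/100 + 77/500 → 71/250
merge 17/100 + 177/1000 → 347/1000
merge 23/125 + 37/200 → 369/1000
merge 71/250 + 347/1000 → 631/1000
merge 369/1000 + 631/1000 → 1
L = 13/100 + 37/200 + 71/250 + 347/1000 + 369/1000 + 631/1000 + 1 = 1473/500 = 2.946 bits/symbol.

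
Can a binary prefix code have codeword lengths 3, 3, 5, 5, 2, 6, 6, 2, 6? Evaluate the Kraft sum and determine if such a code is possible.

With common denominator 2^6 = 64: Σ 2^(−ℓᵢ) = 8/64 + 8/64 + 2/64 + 2/64 + 16/64 + 1/64 + 1/64 + 16/64 + 1/64 = 55/64 = 0.859375.
Kraft's inequality requires Σ ≤ 1; here Σ = 0.859375 ≤ 1, so such a prefix code exists.

0.859375; yes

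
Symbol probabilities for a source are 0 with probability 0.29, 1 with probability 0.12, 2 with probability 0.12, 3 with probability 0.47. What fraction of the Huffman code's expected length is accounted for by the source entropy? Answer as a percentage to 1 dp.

99.7%

Entropy H = −Σ p log₂ p ≈ 1.7640 bits.
Huffman merges: 3/25+3/25→6/25; 6/25+29/100→53/100; 47/100+53/100→1. L = 177/100 ≈ 1.7700.
Efficiency = H/L = 1.7640/1.7700 = 99.7%.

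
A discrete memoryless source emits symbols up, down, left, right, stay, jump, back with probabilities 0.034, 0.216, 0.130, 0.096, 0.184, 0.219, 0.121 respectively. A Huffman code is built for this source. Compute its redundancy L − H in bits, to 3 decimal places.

Entropy H = −Σ p log₂ p ≈ 2.6485 bits.
Huffman merges: 17/500+12/125→13/100; 121/1000+13/100→251/1000; 13/100+23/125→157/500; 27/125+219/1000→87/200; 251/1000+157/500→113/200; 87/200+113/200→1. L = 539/200 ≈ 2.6950.
L − H = 2.6950 − 2.6485 = 0.047 bits.

0.047 bits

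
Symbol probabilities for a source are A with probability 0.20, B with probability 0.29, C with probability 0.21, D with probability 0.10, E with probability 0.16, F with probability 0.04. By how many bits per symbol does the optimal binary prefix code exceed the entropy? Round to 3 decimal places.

Entropy H = −Σ p log₂ p ≈ 2.3961 bits.
Huffman merges: 1/25+1/10→7/50; 7/50+4/25→3/10; 1/5+21/100→41/100; 29/100+3/10→59/100; 41/100+59/100→1. L = 61/25 ≈ 2.4400.
L − H = 2.4400 − 2.3961 = 0.044 bits.

0.044 bits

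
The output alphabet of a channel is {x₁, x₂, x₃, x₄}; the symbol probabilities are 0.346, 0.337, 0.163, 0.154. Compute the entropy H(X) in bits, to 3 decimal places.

1.901 bits

H = −Σ pᵢ log₂ pᵢ.
−0.346·log₂(0.346) = 0.5298
−0.337·log₂(0.337) = 0.5288
−0.163·log₂(0.163) = 0.4266
−0.154·log₂(0.154) = 0.4156
Sum ≈ 1.9008 → 1.901 bits.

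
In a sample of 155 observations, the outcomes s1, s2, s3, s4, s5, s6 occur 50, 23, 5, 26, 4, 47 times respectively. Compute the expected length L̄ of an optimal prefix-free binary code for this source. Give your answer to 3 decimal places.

Probabilities are the counts divided by 155.
Repeatedly combine the two least-probable nodes; the expected code length is the sum of the merged weights.
merge 4/155 + 1/31 → 9/155
merge 9/155 + 23/155 → 32/155
merge 26/155 + 32/155 → 58/155
merge 47/155 + 10/31 → 97/155
merge 58/155 + 97/155 → 1
L = 9/155 + 32/155 + 58/155 + 97/155 + 1 = 351/155 ≈ 2.265 bits/symbol.

2.265 bits/symbol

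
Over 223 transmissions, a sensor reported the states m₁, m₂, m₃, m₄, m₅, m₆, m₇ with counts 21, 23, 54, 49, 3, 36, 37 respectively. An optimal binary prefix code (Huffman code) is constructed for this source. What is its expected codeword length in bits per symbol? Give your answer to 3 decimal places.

Probabilities are the counts divided by 223.
Repeatedly combine the two least-probable nodes; the expected code length is the sum of the merged weights.
merge 3/223 + 21/223 → 24/223
merge 23/223 + 24/223 → 47/223
merge 36/223 + 37/223 → 73/223
merge 47/223 + 49/223 → 96/223
merge 54/223 + 73/223 → 127/223
merge 96/223 + 127/223 → 1
L = 24/223 + 47/223 + 73/223 + 96/223 + 127/223 + 1 = 590/223 ≈ 2.646 bits/symbol.

2.646 bits/symbol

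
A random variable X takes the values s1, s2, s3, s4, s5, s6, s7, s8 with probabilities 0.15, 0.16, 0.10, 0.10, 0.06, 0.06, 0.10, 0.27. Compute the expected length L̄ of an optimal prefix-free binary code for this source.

Repeatedly combine the two least-probable nodes; the expected code length is the sum of the merged weights.
merge 3/50 + 3/50 → 3/25
merge 1/10 + 1/10 → 1/5
merge 1/10 + 3/25 → 11/50
merge 3/20 + 4/25 → 31/100
merge 1/5 + 11/50 → 21/50
merge 27/100 + 31/100 → 29/50
merge 21/50 + 29/50 → 1
L = 3/25 + 1/5 + 11/50 + 31/100 + 21/50 + 29/50 + 1 = 57/20 = 2.85 bits/symbol.

2.85 bits/symbol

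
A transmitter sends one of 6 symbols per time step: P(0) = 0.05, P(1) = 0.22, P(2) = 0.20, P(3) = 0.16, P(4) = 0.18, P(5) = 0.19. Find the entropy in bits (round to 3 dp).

2.485 bits

H = −Σ pᵢ log₂ pᵢ.
−0.05·log₂(0.05) = 0.2161
−0.22·log₂(0.22) = 0.4806
−0.20·log₂(0.20) = 0.4644
−0.16·log₂(0.16) = 0.4230
−0.18·log₂(0.18) = 0.4453
−0.19·log₂(0.19) = 0.4552
Sum ≈ 2.4846 → 2.485 bits.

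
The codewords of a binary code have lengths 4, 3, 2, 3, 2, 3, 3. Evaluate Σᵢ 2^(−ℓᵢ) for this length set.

With common denominator 2^4 = 16: Σ 2^(−ℓᵢ) = 1/16 + 2/16 + 4/16 + 2/16 + 4/16 + 2/16 + 2/16 = 17/16 = 1.0625.

1.0625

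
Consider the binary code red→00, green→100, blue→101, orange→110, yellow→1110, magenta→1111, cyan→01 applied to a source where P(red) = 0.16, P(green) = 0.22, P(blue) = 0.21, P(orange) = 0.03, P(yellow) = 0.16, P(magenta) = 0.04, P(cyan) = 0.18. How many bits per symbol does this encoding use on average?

L̄ = Σ pᵢ·ℓᵢ = 0.16·2 + 0.22·3 + 0.21·3 + 0.03·3 + 0.16·4 + 0.04·4 + 0.18·2 = 2.86 bits/symbol.

2.86 bits/symbol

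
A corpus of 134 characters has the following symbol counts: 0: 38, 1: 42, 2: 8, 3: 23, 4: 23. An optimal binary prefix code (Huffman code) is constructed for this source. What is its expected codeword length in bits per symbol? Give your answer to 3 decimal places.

2.231 bits/symbol

Probabilities are the counts divided by 134.
Repeatedly combine the two least-probable nodes; the expected code length is the sum of the merged weights.
merge 4/67 + 23/134 → 31/134
merge 23/134 + 31/134 → 27/67
merge 19/67 + 21/67 → 40/67
merge 27/67 + 40/67 → 1
L = 31/134 + 27/67 + 40/67 + 1 = 299/134 ≈ 2.231 bits/symbol.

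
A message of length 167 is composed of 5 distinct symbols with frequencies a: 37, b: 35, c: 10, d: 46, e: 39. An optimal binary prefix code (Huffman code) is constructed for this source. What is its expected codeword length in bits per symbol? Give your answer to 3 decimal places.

Probabilities are the counts divided by 167.
Repeatedly combine the two least-probable nodes; the expected code length is the sum of the merged weights.
merge 10/167 + 35/167 → 45/167
merge 37/167 + 39/167 → 76/167
merge 45/167 + 46/167 → 91/167
merge 76/167 + 91/167 → 1
L = 45/167 + 76/167 + 91/167 + 1 = 379/167 ≈ 2.269 bits/symbol.

2.269 bits/symbol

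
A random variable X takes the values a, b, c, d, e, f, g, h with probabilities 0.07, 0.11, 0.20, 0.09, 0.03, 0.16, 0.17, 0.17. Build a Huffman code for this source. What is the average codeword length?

2.9 bits/symbol

Repeatedly combine the two least-probable nodes; the expected code length is the sum of the merged weights.
merge 3/100 + 7/100 → 1/10
merge 9/100 + 1/10 → 19/100
merge 11/100 + 4/25 → 27/100
merge 17/100 + 17/100 → 17/50
merge 19/100 + 1/5 → 39/100
merge 27/100 + 17/50 → 61/100
merge 39/100 + 61/100 → 1
L = 1/10 + 19/100 + 27/100 + 17/50 + 39/100 + 61/100 + 1 = 29/10 = 2.9 bits/symbol.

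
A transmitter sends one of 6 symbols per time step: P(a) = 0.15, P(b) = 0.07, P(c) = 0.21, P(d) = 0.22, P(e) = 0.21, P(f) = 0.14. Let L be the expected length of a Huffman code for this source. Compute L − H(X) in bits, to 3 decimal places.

0.068 bits

Entropy H = −Σ p log₂ p ≈ 2.5024 bits.
Huffman merges: 7/100+7/50→21/100; 3/20+21/100→9/25; 21/100+21/100→21/50; 11/50+9/25→29/50; 21/50+29/50→1. L = 257/100 ≈ 2.5700.
L − H = 2.5700 − 2.5024 = 0.068 bits.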